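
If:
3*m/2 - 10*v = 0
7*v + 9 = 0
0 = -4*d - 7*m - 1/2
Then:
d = 119/8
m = -60/7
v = -9/7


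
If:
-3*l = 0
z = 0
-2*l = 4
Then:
No Solution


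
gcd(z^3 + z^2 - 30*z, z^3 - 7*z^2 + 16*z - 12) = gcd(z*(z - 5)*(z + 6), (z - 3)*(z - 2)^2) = 1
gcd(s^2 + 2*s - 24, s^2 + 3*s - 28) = s - 4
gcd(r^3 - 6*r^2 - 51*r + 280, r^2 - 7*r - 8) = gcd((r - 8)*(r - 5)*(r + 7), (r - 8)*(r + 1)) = r - 8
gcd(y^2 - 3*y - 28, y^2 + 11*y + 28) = y + 4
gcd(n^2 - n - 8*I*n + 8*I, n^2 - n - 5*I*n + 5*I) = n - 1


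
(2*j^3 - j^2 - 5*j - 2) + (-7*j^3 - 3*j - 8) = -5*j^3 - j^2 - 8*j - 10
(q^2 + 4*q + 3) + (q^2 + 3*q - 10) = 2*q^2 + 7*q - 7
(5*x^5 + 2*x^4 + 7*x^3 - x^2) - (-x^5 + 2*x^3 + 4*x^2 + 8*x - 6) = 6*x^5 + 2*x^4 + 5*x^3 - 5*x^2 - 8*x + 6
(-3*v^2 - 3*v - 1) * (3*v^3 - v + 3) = -9*v^5 - 9*v^4 - 6*v^2 - 8*v - 3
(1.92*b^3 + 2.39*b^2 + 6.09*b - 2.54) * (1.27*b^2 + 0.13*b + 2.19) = 2.4384*b^5 + 3.2849*b^4 + 12.2498*b^3 + 2.8*b^2 + 13.0069*b - 5.5626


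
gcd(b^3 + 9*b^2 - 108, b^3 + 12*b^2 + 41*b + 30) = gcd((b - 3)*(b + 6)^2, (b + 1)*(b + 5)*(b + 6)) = b + 6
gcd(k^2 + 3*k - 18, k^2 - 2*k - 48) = k + 6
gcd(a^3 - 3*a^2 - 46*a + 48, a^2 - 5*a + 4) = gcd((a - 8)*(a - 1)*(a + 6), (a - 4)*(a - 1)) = a - 1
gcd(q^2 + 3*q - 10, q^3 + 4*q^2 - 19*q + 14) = q - 2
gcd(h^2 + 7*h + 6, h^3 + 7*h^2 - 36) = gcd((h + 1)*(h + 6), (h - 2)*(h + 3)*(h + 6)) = h + 6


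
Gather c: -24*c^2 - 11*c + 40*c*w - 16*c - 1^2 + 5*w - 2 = -24*c^2 + c*(40*w - 27) + 5*w - 3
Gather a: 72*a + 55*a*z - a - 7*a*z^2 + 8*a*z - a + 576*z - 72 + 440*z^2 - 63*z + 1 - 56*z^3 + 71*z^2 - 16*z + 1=a*(-7*z^2 + 63*z + 70) - 56*z^3 + 511*z^2 + 497*z - 70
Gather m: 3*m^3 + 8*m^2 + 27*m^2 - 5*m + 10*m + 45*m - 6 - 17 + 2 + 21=3*m^3 + 35*m^2 + 50*m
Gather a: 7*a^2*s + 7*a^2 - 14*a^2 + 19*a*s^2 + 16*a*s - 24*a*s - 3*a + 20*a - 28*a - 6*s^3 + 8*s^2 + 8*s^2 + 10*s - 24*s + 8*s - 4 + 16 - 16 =a^2*(7*s - 7) + a*(19*s^2 - 8*s - 11) - 6*s^3 + 16*s^2 - 6*s - 4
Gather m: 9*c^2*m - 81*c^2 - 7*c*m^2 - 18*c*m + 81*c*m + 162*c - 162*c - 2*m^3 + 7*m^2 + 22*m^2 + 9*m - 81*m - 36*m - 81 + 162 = -81*c^2 - 2*m^3 + m^2*(29 - 7*c) + m*(9*c^2 + 63*c - 108) + 81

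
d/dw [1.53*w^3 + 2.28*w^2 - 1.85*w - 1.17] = 4.59*w^2 + 4.56*w - 1.85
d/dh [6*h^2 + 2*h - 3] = 12*h + 2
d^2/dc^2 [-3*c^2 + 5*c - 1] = -6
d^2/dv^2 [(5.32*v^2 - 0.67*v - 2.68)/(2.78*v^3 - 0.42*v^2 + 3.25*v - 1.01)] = (82.230176*v^6 - 31.068168*v^5 - 532.248792*v^4 + 285.585756*v^3 - 184.234488*v^2 - 21.49494*v - 47.885974)/(21.484952*v^9 - 9.737784*v^8 + 76.823076*v^7 - 46.25934*v^6 + 96.886806*v^5 - 68.595342*v^4 + 51.107659*v^3 - 33.289701*v^2 + 9.945975*v - 1.030301)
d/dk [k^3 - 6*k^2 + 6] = 3*k*(k - 4)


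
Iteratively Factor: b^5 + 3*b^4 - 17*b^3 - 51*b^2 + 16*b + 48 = (b + 4)*(b^4 - b^3 - 13*b^2 + b + 12) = (b - 4)*(b + 4)*(b^3 + 3*b^2 - b - 3) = (b - 4)*(b - 1)*(b + 4)*(b^2 + 4*b + 3) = (b - 4)*(b - 1)*(b + 3)*(b + 4)*(b + 1)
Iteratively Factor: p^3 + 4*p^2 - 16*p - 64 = (p + 4)*(p^2 - 16) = (p - 4)*(p + 4)*(p + 4)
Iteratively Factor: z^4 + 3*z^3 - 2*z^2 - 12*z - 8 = (z + 1)*(z^3 + 2*z^2 - 4*z - 8) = (z + 1)*(z + 2)*(z^2 - 4) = (z + 1)*(z + 2)^2*(z - 2)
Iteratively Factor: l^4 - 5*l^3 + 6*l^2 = (l - 3)*(l^3 - 2*l^2) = l*(l - 3)*(l^2 - 2*l) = l*(l - 3)*(l - 2)*(l)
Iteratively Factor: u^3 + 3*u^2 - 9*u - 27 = (u + 3)*(u^2 - 9) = (u + 3)^2*(u - 3)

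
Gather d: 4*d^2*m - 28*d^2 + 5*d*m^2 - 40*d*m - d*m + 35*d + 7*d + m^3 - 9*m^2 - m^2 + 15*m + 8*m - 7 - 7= d^2*(4*m - 28) + d*(5*m^2 - 41*m + 42) + m^3 - 10*m^2 + 23*m - 14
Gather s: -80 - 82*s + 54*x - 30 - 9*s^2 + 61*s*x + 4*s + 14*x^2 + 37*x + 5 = -9*s^2 + s*(61*x - 78) + 14*x^2 + 91*x - 105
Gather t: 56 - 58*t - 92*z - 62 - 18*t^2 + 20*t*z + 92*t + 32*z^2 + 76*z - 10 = -18*t^2 + t*(20*z + 34) + 32*z^2 - 16*z - 16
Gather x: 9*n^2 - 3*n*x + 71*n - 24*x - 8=9*n^2 + 71*n + x*(-3*n - 24) - 8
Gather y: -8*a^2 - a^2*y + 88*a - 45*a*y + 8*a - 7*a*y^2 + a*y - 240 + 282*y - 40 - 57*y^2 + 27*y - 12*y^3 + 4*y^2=-8*a^2 + 96*a - 12*y^3 + y^2*(-7*a - 53) + y*(-a^2 - 44*a + 309) - 280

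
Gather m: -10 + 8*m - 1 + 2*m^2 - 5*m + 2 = 2*m^2 + 3*m - 9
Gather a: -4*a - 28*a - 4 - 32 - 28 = -32*a - 64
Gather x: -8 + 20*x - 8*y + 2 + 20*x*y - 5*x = x*(20*y + 15) - 8*y - 6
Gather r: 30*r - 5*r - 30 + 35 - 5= 25*r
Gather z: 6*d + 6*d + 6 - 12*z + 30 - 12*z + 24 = 12*d - 24*z + 60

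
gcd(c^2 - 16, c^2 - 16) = c^2 - 16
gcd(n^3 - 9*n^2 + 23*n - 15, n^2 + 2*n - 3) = n - 1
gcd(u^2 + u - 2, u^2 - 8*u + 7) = u - 1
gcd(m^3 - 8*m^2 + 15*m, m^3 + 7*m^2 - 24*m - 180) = m - 5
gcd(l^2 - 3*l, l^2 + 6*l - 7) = 1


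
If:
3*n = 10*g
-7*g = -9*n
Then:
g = 0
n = 0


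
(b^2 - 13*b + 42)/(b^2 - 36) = (b - 7)/(b + 6)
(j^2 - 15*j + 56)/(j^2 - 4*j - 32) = (j - 7)/(j + 4)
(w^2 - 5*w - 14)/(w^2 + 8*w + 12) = (w - 7)/(w + 6)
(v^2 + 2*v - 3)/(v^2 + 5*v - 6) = (v + 3)/(v + 6)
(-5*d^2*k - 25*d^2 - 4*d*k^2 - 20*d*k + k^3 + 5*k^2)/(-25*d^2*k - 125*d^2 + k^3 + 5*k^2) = (d + k)/(5*d + k)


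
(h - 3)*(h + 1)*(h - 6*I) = h^3 - 2*h^2 - 6*I*h^2 - 3*h + 12*I*h + 18*I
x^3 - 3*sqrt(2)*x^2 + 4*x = x*(x - 2*sqrt(2))*(x - sqrt(2))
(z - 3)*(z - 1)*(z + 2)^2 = z^4 - 9*z^2 - 4*z + 12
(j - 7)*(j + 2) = j^2 - 5*j - 14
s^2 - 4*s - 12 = (s - 6)*(s + 2)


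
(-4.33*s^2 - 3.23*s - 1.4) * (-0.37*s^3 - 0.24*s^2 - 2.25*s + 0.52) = 1.6021*s^5 + 2.2343*s^4 + 11.0357*s^3 + 5.3519*s^2 + 1.4704*s - 0.728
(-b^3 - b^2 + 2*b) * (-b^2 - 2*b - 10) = b^5 + 3*b^4 + 10*b^3 + 6*b^2 - 20*b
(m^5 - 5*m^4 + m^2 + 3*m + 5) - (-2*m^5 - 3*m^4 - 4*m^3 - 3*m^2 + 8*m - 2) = 3*m^5 - 2*m^4 + 4*m^3 + 4*m^2 - 5*m + 7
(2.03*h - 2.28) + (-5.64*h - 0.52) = -3.61*h - 2.8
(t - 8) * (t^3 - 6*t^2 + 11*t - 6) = t^4 - 14*t^3 + 59*t^2 - 94*t + 48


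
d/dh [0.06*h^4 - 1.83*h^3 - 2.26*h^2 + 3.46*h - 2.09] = 0.24*h^3 - 5.49*h^2 - 4.52*h + 3.46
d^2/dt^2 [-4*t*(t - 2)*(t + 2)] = -24*t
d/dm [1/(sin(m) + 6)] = -cos(m)/(sin(m) + 6)^2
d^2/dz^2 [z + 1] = 0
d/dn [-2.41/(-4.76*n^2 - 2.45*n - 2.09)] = (-22.9432*n - 5.9045)/(4.76*n^2 + 2.45*n + 2.09)^2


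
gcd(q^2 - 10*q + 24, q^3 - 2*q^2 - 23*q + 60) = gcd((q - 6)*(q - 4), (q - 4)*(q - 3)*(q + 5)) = q - 4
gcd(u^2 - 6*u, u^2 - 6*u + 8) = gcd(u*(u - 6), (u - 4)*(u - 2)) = 1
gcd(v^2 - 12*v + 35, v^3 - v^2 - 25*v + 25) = v - 5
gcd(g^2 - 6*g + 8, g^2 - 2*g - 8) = g - 4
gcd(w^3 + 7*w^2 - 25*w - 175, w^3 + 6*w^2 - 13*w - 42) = w + 7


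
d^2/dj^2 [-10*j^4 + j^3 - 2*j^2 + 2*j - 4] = -120*j^2 + 6*j - 4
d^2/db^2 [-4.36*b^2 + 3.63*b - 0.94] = -8.72000000000000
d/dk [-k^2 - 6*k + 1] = -2*k - 6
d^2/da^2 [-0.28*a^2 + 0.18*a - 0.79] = -0.560000000000000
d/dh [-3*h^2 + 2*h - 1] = 2 - 6*h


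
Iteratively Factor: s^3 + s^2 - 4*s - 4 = (s + 2)*(s^2 - s - 2) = (s + 1)*(s + 2)*(s - 2)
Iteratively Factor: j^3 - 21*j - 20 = (j + 1)*(j^2 - j - 20) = (j + 1)*(j + 4)*(j - 5)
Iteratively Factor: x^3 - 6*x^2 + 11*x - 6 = (x - 3)*(x^2 - 3*x + 2) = (x - 3)*(x - 2)*(x - 1)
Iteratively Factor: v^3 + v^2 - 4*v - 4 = (v + 2)*(v^2 - v - 2) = (v - 2)*(v + 2)*(v + 1)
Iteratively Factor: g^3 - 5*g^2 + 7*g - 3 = (g - 1)*(g^2 - 4*g + 3) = (g - 1)^2*(g - 3)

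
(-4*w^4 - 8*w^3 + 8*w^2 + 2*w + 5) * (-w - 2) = 4*w^5 + 16*w^4 + 8*w^3 - 18*w^2 - 9*w - 10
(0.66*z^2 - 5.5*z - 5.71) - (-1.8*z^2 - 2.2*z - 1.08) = 2.46*z^2 - 3.3*z - 4.63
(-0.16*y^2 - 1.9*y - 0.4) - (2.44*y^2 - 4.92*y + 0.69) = -2.6*y^2 + 3.02*y - 1.09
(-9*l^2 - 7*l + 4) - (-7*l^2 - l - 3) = -2*l^2 - 6*l + 7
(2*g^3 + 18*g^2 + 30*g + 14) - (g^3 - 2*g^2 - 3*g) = g^3 + 20*g^2 + 33*g + 14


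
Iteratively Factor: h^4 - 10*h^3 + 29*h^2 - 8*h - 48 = (h + 1)*(h^3 - 11*h^2 + 40*h - 48) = (h - 3)*(h + 1)*(h^2 - 8*h + 16) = (h - 4)*(h - 3)*(h + 1)*(h - 4)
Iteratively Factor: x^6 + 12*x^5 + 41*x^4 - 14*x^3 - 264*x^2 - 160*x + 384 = (x + 4)*(x^5 + 8*x^4 + 9*x^3 - 50*x^2 - 64*x + 96) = (x + 3)*(x + 4)*(x^4 + 5*x^3 - 6*x^2 - 32*x + 32) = (x - 1)*(x + 3)*(x + 4)*(x^3 + 6*x^2 - 32) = (x - 2)*(x - 1)*(x + 3)*(x + 4)*(x^2 + 8*x + 16) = (x - 2)*(x - 1)*(x + 3)*(x + 4)^2*(x + 4)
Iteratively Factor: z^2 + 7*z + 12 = (z + 3)*(z + 4)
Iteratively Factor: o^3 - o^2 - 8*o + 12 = (o + 3)*(o^2 - 4*o + 4) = (o - 2)*(o + 3)*(o - 2)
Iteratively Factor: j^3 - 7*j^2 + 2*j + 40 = (j - 4)*(j^2 - 3*j - 10) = (j - 4)*(j + 2)*(j - 5)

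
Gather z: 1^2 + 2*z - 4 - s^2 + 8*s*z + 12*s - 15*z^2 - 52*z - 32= -s^2 + 12*s - 15*z^2 + z*(8*s - 50) - 35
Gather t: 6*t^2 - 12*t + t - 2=6*t^2 - 11*t - 2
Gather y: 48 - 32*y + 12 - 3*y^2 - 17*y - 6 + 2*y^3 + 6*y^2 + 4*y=2*y^3 + 3*y^2 - 45*y + 54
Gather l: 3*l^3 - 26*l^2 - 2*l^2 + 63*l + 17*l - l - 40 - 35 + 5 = 3*l^3 - 28*l^2 + 79*l - 70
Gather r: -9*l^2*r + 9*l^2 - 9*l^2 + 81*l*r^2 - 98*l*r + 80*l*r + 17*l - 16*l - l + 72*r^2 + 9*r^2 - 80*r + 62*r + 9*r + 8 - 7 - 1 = r^2*(81*l + 81) + r*(-9*l^2 - 18*l - 9)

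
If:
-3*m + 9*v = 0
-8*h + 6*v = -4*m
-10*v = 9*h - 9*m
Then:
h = 0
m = 0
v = 0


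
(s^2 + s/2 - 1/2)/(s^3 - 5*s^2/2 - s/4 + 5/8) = 4*(s + 1)/(4*s^2 - 8*s - 5)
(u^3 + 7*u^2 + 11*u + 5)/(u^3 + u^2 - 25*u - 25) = (u + 1)/(u - 5)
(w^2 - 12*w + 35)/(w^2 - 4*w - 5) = (w - 7)/(w + 1)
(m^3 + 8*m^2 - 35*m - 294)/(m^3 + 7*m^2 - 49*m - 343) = (m - 6)/(m - 7)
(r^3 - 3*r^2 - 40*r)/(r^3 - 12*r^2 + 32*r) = (r + 5)/(r - 4)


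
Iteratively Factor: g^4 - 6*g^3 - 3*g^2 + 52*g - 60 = (g - 2)*(g^3 - 4*g^2 - 11*g + 30) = (g - 2)^2*(g^2 - 2*g - 15) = (g - 2)^2*(g + 3)*(g - 5)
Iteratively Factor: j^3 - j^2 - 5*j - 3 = (j - 3)*(j^2 + 2*j + 1) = (j - 3)*(j + 1)*(j + 1)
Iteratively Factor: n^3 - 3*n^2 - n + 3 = (n - 3)*(n^2 - 1) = (n - 3)*(n + 1)*(n - 1)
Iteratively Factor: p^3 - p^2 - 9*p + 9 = (p - 3)*(p^2 + 2*p - 3) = (p - 3)*(p + 3)*(p - 1)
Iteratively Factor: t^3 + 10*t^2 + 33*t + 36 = (t + 3)*(t^2 + 7*t + 12) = (t + 3)^2*(t + 4)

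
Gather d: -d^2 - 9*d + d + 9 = -d^2 - 8*d + 9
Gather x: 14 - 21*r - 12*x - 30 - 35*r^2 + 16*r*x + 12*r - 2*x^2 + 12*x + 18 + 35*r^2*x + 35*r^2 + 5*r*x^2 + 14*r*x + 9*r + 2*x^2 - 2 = 5*r*x^2 + x*(35*r^2 + 30*r)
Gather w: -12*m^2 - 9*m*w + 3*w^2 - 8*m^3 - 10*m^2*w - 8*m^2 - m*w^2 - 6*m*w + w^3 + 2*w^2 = -8*m^3 - 20*m^2 + w^3 + w^2*(5 - m) + w*(-10*m^2 - 15*m)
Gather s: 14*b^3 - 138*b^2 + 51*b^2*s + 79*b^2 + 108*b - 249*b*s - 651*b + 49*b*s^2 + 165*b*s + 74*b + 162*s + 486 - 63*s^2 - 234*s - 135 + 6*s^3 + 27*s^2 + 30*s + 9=14*b^3 - 59*b^2 - 469*b + 6*s^3 + s^2*(49*b - 36) + s*(51*b^2 - 84*b - 42) + 360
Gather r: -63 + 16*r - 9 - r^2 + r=-r^2 + 17*r - 72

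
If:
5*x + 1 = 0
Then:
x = -1/5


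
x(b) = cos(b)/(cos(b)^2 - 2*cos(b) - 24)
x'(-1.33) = -0.04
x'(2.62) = 0.03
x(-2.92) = 0.05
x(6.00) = -0.04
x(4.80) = -0.00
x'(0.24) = 0.01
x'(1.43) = 0.04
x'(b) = (2*sin(b)*cos(b) - 2*sin(b))*cos(b)/(cos(b)^2 - 2*cos(b) - 24)^2 - sin(b)/(cos(b)^2 - 2*cos(b) - 24)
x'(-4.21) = 0.04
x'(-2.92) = -0.01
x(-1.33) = -0.01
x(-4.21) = 0.02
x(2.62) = 0.04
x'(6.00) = -0.01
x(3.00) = 0.05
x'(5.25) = -0.03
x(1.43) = -0.01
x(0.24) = -0.04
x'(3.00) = 0.01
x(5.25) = -0.02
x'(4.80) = -0.04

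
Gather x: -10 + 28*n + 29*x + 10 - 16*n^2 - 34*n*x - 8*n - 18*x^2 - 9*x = -16*n^2 + 20*n - 18*x^2 + x*(20 - 34*n)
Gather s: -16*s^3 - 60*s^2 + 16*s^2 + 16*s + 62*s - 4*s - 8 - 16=-16*s^3 - 44*s^2 + 74*s - 24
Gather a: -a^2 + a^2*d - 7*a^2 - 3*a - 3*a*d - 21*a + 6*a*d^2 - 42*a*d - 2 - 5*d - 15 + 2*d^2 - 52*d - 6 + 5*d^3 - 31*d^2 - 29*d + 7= a^2*(d - 8) + a*(6*d^2 - 45*d - 24) + 5*d^3 - 29*d^2 - 86*d - 16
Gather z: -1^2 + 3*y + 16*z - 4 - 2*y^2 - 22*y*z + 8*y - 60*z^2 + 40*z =-2*y^2 + 11*y - 60*z^2 + z*(56 - 22*y) - 5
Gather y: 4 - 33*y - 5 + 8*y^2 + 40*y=8*y^2 + 7*y - 1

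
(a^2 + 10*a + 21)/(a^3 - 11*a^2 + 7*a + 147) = (a + 7)/(a^2 - 14*a + 49)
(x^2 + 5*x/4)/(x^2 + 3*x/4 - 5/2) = x*(4*x + 5)/(4*x^2 + 3*x - 10)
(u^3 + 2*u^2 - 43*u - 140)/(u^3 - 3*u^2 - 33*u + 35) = (u + 4)/(u - 1)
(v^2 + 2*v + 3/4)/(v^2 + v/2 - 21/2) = (4*v^2 + 8*v + 3)/(2*(2*v^2 + v - 21))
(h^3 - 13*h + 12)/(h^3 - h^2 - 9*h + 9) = (h + 4)/(h + 3)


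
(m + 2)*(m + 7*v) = m^2 + 7*m*v + 2*m + 14*v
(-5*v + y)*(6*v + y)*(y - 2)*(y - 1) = -30*v^2*y^2 + 90*v^2*y - 60*v^2 + v*y^3 - 3*v*y^2 + 2*v*y + y^4 - 3*y^3 + 2*y^2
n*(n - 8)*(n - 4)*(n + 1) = n^4 - 11*n^3 + 20*n^2 + 32*n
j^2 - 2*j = j*(j - 2)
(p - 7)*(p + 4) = p^2 - 3*p - 28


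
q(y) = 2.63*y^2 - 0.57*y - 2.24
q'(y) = 5.26*y - 0.57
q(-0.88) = 0.30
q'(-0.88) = -5.20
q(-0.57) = -1.06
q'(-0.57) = -3.57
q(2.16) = 8.80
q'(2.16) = 10.79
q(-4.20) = 46.55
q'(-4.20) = -22.66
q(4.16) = 40.90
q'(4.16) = 21.31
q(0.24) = -2.23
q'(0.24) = 0.69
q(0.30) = -2.17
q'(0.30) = 1.01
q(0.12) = -2.27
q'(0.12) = 0.06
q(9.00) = 205.66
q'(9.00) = 46.77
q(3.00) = 19.72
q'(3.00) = 15.21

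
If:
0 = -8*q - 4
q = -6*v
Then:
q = -1/2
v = 1/12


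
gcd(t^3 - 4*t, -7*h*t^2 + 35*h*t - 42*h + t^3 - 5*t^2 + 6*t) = t - 2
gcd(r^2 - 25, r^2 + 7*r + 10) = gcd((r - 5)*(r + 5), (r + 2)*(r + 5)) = r + 5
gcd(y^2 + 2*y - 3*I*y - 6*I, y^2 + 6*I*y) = 1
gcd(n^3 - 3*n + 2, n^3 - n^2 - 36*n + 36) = n - 1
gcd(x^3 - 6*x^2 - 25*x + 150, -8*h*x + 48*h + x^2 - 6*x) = x - 6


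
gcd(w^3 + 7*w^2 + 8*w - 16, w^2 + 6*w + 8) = w + 4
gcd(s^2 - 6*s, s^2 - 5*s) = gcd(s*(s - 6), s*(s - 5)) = s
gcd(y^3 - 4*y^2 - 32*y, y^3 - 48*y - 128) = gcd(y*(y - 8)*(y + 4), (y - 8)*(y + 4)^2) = y^2 - 4*y - 32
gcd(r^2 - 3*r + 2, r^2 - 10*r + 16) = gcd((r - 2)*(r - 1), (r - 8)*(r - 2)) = r - 2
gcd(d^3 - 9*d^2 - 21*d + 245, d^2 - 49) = d - 7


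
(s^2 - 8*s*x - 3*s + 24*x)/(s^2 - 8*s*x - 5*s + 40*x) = (s - 3)/(s - 5)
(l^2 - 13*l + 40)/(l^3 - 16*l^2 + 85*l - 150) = (l - 8)/(l^2 - 11*l + 30)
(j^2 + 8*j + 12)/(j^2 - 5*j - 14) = (j + 6)/(j - 7)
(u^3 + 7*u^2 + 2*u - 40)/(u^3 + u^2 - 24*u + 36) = (u^2 + 9*u + 20)/(u^2 + 3*u - 18)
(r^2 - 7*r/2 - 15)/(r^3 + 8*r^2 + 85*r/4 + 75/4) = 2*(r - 6)/(2*r^2 + 11*r + 15)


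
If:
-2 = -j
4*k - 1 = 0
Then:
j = 2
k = 1/4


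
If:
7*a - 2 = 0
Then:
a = 2/7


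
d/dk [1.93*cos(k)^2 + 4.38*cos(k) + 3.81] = -(3.86*cos(k) + 4.38)*sin(k)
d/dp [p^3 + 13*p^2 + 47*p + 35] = 3*p^2 + 26*p + 47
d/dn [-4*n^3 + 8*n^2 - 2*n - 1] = -12*n^2 + 16*n - 2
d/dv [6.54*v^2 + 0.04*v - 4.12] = 13.08*v + 0.04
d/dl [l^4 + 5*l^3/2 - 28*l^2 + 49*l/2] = 4*l^3 + 15*l^2/2 - 56*l + 49/2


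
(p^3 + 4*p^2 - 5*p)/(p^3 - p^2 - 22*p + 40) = p*(p - 1)/(p^2 - 6*p + 8)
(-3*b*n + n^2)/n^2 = (-3*b + n)/n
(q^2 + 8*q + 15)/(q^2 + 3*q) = (q + 5)/q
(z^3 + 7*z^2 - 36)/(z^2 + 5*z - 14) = (z^2 + 9*z + 18)/(z + 7)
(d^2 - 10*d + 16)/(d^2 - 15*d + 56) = (d - 2)/(d - 7)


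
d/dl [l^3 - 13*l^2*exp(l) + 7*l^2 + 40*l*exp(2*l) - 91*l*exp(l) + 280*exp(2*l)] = -13*l^2*exp(l) + 3*l^2 + 80*l*exp(2*l) - 117*l*exp(l) + 14*l + 600*exp(2*l) - 91*exp(l)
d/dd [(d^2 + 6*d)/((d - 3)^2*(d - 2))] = (-d^3 - 15*d^2 + 24*d + 36)/(d^5 - 13*d^4 + 67*d^3 - 171*d^2 + 216*d - 108)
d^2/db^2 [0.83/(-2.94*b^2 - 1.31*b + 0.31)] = (14.348376*b^2 + 6.393324*b - 0.83*(5.88*b + 1.31)*(11.76*b + 2.62) - 1.512924)/(2.94*b^2 + 1.31*b - 0.31)^3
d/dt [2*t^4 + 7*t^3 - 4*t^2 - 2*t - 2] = 8*t^3 + 21*t^2 - 8*t - 2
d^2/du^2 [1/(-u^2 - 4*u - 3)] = 2*(u^2 + 4*u - 4*(u + 2)^2 + 3)/(u^2 + 4*u + 3)^3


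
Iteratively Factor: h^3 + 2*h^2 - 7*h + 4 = (h + 4)*(h^2 - 2*h + 1) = (h - 1)*(h + 4)*(h - 1)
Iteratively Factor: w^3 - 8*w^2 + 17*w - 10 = (w - 1)*(w^2 - 7*w + 10) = (w - 5)*(w - 1)*(w - 2)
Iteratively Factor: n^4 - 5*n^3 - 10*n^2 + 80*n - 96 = (n + 4)*(n^3 - 9*n^2 + 26*n - 24) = (n - 3)*(n + 4)*(n^2 - 6*n + 8) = (n - 4)*(n - 3)*(n + 4)*(n - 2)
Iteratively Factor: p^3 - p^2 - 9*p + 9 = (p + 3)*(p^2 - 4*p + 3) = (p - 1)*(p + 3)*(p - 3)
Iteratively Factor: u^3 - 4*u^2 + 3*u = (u - 3)*(u^2 - u) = (u - 3)*(u - 1)*(u)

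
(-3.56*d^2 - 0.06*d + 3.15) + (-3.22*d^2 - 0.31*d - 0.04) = -6.78*d^2 - 0.37*d + 3.11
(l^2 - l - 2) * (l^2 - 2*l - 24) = l^4 - 3*l^3 - 24*l^2 + 28*l + 48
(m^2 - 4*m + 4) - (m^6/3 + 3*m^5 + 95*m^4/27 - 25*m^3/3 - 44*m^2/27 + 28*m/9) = -m^6/3 - 3*m^5 - 95*m^4/27 + 25*m^3/3 + 71*m^2/27 - 64*m/9 + 4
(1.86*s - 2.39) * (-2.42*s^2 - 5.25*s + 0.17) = -4.5012*s^3 - 3.9812*s^2 + 12.8637*s - 0.4063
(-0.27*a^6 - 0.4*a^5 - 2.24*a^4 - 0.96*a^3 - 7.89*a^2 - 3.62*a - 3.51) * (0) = 0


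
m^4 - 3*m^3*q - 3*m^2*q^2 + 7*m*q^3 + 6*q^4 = (m - 3*q)*(m - 2*q)*(m + q)^2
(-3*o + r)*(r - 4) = -3*o*r + 12*o + r^2 - 4*r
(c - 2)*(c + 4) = c^2 + 2*c - 8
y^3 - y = y*(y - 1)*(y + 1)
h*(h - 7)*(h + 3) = h^3 - 4*h^2 - 21*h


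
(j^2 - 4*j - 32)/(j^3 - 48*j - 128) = 1/(j + 4)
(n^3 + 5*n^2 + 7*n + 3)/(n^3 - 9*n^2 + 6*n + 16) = (n^2 + 4*n + 3)/(n^2 - 10*n + 16)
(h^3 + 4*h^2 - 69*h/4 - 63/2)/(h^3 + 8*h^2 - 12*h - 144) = (h^2 - 2*h - 21/4)/(h^2 + 2*h - 24)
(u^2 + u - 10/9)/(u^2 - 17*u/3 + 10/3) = (u + 5/3)/(u - 5)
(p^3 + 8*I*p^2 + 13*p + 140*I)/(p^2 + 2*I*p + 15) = (p^2 + 3*I*p + 28)/(p - 3*I)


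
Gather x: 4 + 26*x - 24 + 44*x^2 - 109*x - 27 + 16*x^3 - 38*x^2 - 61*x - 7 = 16*x^3 + 6*x^2 - 144*x - 54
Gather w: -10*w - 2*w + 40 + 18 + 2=60 - 12*w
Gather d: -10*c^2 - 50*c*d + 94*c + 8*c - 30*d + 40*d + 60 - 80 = -10*c^2 + 102*c + d*(10 - 50*c) - 20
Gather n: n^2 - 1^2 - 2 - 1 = n^2 - 4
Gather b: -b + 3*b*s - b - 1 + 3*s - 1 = b*(3*s - 2) + 3*s - 2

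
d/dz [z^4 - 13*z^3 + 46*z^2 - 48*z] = 4*z^3 - 39*z^2 + 92*z - 48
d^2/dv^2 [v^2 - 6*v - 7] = 2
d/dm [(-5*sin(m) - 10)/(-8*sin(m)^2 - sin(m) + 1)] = 5*(-32*sin(m) + 4*cos(2*m) - 7)*cos(m)/(8*sin(m)^2 + sin(m) - 1)^2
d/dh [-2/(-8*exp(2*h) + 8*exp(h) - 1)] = (16 - 32*exp(h))*exp(h)/(8*exp(2*h) - 8*exp(h) + 1)^2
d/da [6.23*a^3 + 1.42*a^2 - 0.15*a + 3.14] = 18.69*a^2 + 2.84*a - 0.15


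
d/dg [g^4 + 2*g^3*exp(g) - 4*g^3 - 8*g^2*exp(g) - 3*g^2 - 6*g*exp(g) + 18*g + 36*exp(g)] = 2*g^3*exp(g) + 4*g^3 - 2*g^2*exp(g) - 12*g^2 - 22*g*exp(g) - 6*g + 30*exp(g) + 18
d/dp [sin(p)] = cos(p)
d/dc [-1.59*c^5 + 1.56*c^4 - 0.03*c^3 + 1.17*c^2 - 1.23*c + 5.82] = -7.95*c^4 + 6.24*c^3 - 0.09*c^2 + 2.34*c - 1.23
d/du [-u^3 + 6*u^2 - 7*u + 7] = -3*u^2 + 12*u - 7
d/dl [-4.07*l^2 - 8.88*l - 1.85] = -8.14*l - 8.88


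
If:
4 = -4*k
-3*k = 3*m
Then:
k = -1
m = 1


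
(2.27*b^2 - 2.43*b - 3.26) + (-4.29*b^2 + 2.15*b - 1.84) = -2.02*b^2 - 0.28*b - 5.1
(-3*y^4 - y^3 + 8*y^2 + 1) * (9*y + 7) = -27*y^5 - 30*y^4 + 65*y^3 + 56*y^2 + 9*y + 7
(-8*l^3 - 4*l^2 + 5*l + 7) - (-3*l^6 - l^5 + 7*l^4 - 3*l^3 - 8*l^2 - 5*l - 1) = 3*l^6 + l^5 - 7*l^4 - 5*l^3 + 4*l^2 + 10*l + 8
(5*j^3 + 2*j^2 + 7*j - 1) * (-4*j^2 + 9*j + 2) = -20*j^5 + 37*j^4 + 71*j^2 + 5*j - 2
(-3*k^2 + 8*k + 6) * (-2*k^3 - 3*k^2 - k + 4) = 6*k^5 - 7*k^4 - 33*k^3 - 38*k^2 + 26*k + 24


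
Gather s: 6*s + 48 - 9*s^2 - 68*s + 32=-9*s^2 - 62*s + 80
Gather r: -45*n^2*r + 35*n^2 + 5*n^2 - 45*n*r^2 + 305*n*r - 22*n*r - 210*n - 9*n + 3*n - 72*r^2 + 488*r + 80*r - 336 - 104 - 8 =40*n^2 - 216*n + r^2*(-45*n - 72) + r*(-45*n^2 + 283*n + 568) - 448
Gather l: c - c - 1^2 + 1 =0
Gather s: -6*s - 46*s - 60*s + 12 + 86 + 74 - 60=112 - 112*s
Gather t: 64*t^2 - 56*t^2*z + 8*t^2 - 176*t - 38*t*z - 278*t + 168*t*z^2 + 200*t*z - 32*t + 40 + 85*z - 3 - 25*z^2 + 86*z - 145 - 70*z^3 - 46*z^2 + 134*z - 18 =t^2*(72 - 56*z) + t*(168*z^2 + 162*z - 486) - 70*z^3 - 71*z^2 + 305*z - 126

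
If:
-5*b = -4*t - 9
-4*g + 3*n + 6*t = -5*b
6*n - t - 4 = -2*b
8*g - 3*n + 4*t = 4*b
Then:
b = 281/205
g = 819/820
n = 74/615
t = -22/41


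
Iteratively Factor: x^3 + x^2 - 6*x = (x)*(x^2 + x - 6) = x*(x - 2)*(x + 3)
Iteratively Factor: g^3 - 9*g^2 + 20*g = (g - 5)*(g^2 - 4*g) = g*(g - 5)*(g - 4)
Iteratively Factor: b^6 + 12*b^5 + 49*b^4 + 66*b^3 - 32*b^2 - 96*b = (b + 3)*(b^5 + 9*b^4 + 22*b^3 - 32*b) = b*(b + 3)*(b^4 + 9*b^3 + 22*b^2 - 32) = b*(b + 3)*(b + 4)*(b^3 + 5*b^2 + 2*b - 8) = b*(b + 2)*(b + 3)*(b + 4)*(b^2 + 3*b - 4) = b*(b + 2)*(b + 3)*(b + 4)^2*(b - 1)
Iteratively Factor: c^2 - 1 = (c - 1)*(c + 1)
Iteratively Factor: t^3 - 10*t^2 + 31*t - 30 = (t - 2)*(t^2 - 8*t + 15) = (t - 3)*(t - 2)*(t - 5)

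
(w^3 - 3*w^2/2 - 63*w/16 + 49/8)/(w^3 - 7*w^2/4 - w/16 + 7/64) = 4*(4*w^2 + w - 14)/(16*w^2 - 1)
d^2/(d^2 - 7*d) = d/(d - 7)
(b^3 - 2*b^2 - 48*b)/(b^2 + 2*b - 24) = b*(b - 8)/(b - 4)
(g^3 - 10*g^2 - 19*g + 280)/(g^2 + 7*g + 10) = (g^2 - 15*g + 56)/(g + 2)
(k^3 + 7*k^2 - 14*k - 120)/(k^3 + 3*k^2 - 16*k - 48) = (k^2 + 11*k + 30)/(k^2 + 7*k + 12)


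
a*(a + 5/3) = a^2 + 5*a/3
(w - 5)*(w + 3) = w^2 - 2*w - 15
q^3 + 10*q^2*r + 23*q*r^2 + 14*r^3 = (q + r)*(q + 2*r)*(q + 7*r)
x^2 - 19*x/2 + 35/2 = (x - 7)*(x - 5/2)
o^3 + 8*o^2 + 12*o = o*(o + 2)*(o + 6)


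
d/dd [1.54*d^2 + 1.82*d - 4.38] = 3.08*d + 1.82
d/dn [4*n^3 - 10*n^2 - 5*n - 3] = 12*n^2 - 20*n - 5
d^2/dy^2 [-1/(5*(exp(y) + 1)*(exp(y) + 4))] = (-4*exp(3*y) - 15*exp(2*y) - 9*exp(y) + 20)*exp(y)/(5*(exp(6*y) + 15*exp(5*y) + 87*exp(4*y) + 245*exp(3*y) + 348*exp(2*y) + 240*exp(y) + 64))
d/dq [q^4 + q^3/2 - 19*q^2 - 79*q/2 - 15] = 4*q^3 + 3*q^2/2 - 38*q - 79/2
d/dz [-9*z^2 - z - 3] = -18*z - 1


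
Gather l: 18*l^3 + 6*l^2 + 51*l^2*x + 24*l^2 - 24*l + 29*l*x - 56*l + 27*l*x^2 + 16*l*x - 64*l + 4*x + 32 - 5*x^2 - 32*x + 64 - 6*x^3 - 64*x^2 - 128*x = 18*l^3 + l^2*(51*x + 30) + l*(27*x^2 + 45*x - 144) - 6*x^3 - 69*x^2 - 156*x + 96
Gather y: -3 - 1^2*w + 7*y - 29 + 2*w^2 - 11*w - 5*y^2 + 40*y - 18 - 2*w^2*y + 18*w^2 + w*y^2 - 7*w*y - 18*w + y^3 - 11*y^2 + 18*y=20*w^2 - 30*w + y^3 + y^2*(w - 16) + y*(-2*w^2 - 7*w + 65) - 50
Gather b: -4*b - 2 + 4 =2 - 4*b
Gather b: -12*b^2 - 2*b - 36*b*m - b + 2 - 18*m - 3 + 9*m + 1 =-12*b^2 + b*(-36*m - 3) - 9*m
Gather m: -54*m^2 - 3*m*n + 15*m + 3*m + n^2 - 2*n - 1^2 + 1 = -54*m^2 + m*(18 - 3*n) + n^2 - 2*n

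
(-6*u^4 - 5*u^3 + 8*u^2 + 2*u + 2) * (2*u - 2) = -12*u^5 + 2*u^4 + 26*u^3 - 12*u^2 - 4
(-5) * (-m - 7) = 5*m + 35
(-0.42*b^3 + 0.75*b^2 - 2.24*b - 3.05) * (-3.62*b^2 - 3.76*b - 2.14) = 1.5204*b^5 - 1.1358*b^4 + 6.1876*b^3 + 17.8584*b^2 + 16.2616*b + 6.527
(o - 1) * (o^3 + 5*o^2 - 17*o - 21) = o^4 + 4*o^3 - 22*o^2 - 4*o + 21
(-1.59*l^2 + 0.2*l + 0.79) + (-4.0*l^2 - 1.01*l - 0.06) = -5.59*l^2 - 0.81*l + 0.73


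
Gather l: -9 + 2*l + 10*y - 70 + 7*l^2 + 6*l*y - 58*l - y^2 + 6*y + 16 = 7*l^2 + l*(6*y - 56) - y^2 + 16*y - 63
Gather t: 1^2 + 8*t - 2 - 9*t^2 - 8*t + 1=-9*t^2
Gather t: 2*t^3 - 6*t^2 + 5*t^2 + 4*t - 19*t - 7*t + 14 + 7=2*t^3 - t^2 - 22*t + 21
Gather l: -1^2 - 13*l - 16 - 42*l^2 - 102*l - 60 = -42*l^2 - 115*l - 77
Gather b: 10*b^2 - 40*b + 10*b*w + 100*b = 10*b^2 + b*(10*w + 60)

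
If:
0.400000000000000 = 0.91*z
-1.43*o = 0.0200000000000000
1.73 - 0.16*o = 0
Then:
No Solution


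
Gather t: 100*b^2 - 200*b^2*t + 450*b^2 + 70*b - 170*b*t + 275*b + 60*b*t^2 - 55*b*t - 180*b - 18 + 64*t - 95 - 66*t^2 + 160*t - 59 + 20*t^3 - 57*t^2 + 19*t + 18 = 550*b^2 + 165*b + 20*t^3 + t^2*(60*b - 123) + t*(-200*b^2 - 225*b + 243) - 154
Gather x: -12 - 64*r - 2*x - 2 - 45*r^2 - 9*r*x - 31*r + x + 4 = -45*r^2 - 95*r + x*(-9*r - 1) - 10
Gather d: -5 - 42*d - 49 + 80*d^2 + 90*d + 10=80*d^2 + 48*d - 44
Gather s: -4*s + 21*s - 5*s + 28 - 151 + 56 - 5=12*s - 72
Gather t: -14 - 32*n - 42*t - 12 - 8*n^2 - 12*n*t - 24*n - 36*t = -8*n^2 - 56*n + t*(-12*n - 78) - 26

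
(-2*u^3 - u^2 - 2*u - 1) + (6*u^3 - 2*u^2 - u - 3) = 4*u^3 - 3*u^2 - 3*u - 4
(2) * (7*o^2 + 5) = 14*o^2 + 10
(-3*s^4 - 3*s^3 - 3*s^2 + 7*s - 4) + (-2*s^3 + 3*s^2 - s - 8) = -3*s^4 - 5*s^3 + 6*s - 12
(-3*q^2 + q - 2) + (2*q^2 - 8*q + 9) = -q^2 - 7*q + 7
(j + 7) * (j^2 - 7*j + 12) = j^3 - 37*j + 84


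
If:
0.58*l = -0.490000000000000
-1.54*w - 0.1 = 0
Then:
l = -0.84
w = -0.06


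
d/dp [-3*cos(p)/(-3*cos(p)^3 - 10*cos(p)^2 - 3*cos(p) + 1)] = 48*(6*cos(p)^3 + 10*cos(p)^2 + 1)*sin(p)/(-40*sin(p)^2 + 21*cos(p) + 3*cos(3*p) + 36)^2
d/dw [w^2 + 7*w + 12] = 2*w + 7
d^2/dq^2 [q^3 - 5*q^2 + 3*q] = 6*q - 10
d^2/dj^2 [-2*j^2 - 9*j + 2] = -4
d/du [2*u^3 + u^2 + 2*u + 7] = 6*u^2 + 2*u + 2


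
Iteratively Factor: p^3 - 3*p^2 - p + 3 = (p - 3)*(p^2 - 1) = (p - 3)*(p - 1)*(p + 1)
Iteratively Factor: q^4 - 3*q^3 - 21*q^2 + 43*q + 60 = (q - 3)*(q^3 - 21*q - 20) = (q - 5)*(q - 3)*(q^2 + 5*q + 4) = (q - 5)*(q - 3)*(q + 4)*(q + 1)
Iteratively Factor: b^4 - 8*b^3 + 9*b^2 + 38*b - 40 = (b - 4)*(b^3 - 4*b^2 - 7*b + 10) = (b - 4)*(b - 1)*(b^2 - 3*b - 10) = (b - 5)*(b - 4)*(b - 1)*(b + 2)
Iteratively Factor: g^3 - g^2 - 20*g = (g)*(g^2 - g - 20) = g*(g - 5)*(g + 4)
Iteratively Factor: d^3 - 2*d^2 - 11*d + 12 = (d - 4)*(d^2 + 2*d - 3) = (d - 4)*(d - 1)*(d + 3)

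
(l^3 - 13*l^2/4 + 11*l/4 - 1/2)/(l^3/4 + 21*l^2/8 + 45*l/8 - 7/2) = 2*(4*l^3 - 13*l^2 + 11*l - 2)/(2*l^3 + 21*l^2 + 45*l - 28)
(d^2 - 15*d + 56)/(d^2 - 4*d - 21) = (d - 8)/(d + 3)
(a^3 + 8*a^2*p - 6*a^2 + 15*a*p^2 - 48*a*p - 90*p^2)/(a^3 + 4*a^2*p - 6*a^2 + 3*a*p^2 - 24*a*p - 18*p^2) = (a + 5*p)/(a + p)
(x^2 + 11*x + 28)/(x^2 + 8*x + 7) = (x + 4)/(x + 1)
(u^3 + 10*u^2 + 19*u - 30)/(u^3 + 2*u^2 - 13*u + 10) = (u + 6)/(u - 2)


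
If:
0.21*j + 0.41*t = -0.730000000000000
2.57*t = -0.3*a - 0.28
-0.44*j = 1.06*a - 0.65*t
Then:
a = 1.10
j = -3.01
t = -0.24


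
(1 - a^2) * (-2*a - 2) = 2*a^3 + 2*a^2 - 2*a - 2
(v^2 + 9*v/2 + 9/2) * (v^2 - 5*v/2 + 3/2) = v^4 + 2*v^3 - 21*v^2/4 - 9*v/2 + 27/4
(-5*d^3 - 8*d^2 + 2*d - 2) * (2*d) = -10*d^4 - 16*d^3 + 4*d^2 - 4*d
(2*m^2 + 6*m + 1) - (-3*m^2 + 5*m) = 5*m^2 + m + 1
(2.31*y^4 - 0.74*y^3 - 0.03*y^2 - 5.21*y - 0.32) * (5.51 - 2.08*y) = -4.8048*y^5 + 14.2673*y^4 - 4.015*y^3 + 10.6715*y^2 - 28.0415*y - 1.7632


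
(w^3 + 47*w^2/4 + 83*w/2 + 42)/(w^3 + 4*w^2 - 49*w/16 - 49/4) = 4*(w + 6)/(4*w - 7)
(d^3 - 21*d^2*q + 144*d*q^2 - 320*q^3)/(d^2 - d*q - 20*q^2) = (d^2 - 16*d*q + 64*q^2)/(d + 4*q)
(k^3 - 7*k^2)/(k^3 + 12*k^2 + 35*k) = k*(k - 7)/(k^2 + 12*k + 35)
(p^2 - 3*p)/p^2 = (p - 3)/p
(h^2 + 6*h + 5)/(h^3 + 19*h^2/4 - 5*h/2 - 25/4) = 4/(4*h - 5)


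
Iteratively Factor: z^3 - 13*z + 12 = (z - 3)*(z^2 + 3*z - 4) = (z - 3)*(z - 1)*(z + 4)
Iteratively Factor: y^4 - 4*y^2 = (y + 2)*(y^3 - 2*y^2) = (y - 2)*(y + 2)*(y^2) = y*(y - 2)*(y + 2)*(y)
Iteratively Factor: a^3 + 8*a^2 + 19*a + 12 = (a + 3)*(a^2 + 5*a + 4) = (a + 3)*(a + 4)*(a + 1)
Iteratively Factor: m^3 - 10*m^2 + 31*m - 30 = (m - 5)*(m^2 - 5*m + 6) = (m - 5)*(m - 3)*(m - 2)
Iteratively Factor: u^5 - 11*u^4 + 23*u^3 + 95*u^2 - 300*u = (u - 5)*(u^4 - 6*u^3 - 7*u^2 + 60*u) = (u - 5)*(u - 4)*(u^3 - 2*u^2 - 15*u) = u*(u - 5)*(u - 4)*(u^2 - 2*u - 15) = u*(u - 5)*(u - 4)*(u + 3)*(u - 5)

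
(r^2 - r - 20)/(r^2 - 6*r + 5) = (r + 4)/(r - 1)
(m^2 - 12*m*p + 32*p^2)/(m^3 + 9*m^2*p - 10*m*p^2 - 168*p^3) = (m - 8*p)/(m^2 + 13*m*p + 42*p^2)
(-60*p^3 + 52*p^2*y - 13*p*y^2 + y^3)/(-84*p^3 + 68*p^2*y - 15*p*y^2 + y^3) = (-5*p + y)/(-7*p + y)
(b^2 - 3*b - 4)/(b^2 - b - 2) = (b - 4)/(b - 2)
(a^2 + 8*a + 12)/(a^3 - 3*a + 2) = (a + 6)/(a^2 - 2*a + 1)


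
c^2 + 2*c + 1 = (c + 1)^2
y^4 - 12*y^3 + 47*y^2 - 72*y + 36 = (y - 6)*(y - 3)*(y - 2)*(y - 1)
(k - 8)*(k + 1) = k^2 - 7*k - 8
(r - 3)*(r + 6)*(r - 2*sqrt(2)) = r^3 - 2*sqrt(2)*r^2 + 3*r^2 - 18*r - 6*sqrt(2)*r + 36*sqrt(2)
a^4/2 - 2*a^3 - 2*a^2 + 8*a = a*(a/2 + 1)*(a - 4)*(a - 2)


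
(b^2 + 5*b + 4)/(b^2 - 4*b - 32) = (b + 1)/(b - 8)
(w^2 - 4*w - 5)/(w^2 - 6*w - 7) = (w - 5)/(w - 7)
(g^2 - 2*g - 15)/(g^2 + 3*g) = (g - 5)/g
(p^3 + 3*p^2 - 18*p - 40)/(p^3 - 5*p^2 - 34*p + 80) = (p^2 - 2*p - 8)/(p^2 - 10*p + 16)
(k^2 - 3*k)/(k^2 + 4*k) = (k - 3)/(k + 4)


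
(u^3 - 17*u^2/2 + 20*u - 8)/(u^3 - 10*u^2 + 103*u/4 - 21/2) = 2*(u^2 - 8*u + 16)/(2*u^2 - 19*u + 42)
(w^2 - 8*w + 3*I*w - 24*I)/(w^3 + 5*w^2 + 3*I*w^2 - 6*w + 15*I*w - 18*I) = (w - 8)/(w^2 + 5*w - 6)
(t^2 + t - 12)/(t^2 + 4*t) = (t - 3)/t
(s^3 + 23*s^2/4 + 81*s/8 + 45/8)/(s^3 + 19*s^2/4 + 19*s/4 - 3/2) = (8*s^2 + 22*s + 15)/(2*(4*s^2 + 7*s - 2))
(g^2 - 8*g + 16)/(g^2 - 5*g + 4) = (g - 4)/(g - 1)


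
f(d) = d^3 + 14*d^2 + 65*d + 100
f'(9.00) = 560.00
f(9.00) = 2548.00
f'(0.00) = 65.00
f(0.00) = 100.00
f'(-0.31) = 56.61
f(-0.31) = 81.17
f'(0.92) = 93.30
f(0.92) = 172.43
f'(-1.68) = 26.43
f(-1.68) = 25.57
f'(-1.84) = 23.64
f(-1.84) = 21.57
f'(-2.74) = 10.80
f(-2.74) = 6.44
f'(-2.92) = 8.82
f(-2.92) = 4.67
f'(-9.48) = 69.17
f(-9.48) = -109.99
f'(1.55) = 115.61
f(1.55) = 238.11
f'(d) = 3*d^2 + 28*d + 65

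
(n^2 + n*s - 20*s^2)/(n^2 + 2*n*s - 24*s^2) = (n + 5*s)/(n + 6*s)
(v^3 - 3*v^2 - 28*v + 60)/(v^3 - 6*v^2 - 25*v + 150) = (v - 2)/(v - 5)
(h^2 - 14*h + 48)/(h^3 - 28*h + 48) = (h^2 - 14*h + 48)/(h^3 - 28*h + 48)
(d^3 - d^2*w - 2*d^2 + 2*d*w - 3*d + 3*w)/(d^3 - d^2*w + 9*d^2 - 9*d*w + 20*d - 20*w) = (d^2 - 2*d - 3)/(d^2 + 9*d + 20)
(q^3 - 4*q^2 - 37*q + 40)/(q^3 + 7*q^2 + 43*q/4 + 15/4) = 4*(q^2 - 9*q + 8)/(4*q^2 + 8*q + 3)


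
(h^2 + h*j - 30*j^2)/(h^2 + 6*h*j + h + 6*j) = (h - 5*j)/(h + 1)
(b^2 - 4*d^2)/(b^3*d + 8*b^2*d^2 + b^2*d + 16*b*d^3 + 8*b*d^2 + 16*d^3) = (b^2 - 4*d^2)/(d*(b^3 + 8*b^2*d + b^2 + 16*b*d^2 + 8*b*d + 16*d^2))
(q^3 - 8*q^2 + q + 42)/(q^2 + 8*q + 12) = (q^2 - 10*q + 21)/(q + 6)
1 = 1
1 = 1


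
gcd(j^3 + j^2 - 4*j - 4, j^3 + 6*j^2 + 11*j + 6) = j^2 + 3*j + 2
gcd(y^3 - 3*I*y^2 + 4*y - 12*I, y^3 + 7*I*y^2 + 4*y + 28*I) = y^2 + 4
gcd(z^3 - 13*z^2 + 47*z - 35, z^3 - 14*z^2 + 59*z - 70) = z^2 - 12*z + 35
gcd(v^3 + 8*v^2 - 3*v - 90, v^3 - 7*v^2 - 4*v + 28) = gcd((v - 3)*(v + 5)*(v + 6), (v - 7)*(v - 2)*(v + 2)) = 1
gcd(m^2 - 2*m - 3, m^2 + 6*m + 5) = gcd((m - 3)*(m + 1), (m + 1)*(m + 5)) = m + 1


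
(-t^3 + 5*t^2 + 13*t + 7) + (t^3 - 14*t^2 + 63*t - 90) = -9*t^2 + 76*t - 83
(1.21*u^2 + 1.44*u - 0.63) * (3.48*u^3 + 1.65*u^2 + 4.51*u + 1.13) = 4.2108*u^5 + 7.0077*u^4 + 5.6407*u^3 + 6.8222*u^2 - 1.2141*u - 0.7119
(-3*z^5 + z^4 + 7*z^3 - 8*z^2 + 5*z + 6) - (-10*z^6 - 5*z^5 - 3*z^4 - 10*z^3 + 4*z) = 10*z^6 + 2*z^5 + 4*z^4 + 17*z^3 - 8*z^2 + z + 6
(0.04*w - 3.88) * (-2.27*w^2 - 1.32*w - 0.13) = -0.0908*w^3 + 8.7548*w^2 + 5.1164*w + 0.5044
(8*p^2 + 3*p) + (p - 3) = 8*p^2 + 4*p - 3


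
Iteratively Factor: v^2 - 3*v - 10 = (v + 2)*(v - 5)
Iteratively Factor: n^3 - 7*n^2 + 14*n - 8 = (n - 4)*(n^2 - 3*n + 2) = (n - 4)*(n - 1)*(n - 2)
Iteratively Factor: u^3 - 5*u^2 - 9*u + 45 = (u - 5)*(u^2 - 9) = (u - 5)*(u + 3)*(u - 3)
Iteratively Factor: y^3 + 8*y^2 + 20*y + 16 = (y + 4)*(y^2 + 4*y + 4) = (y + 2)*(y + 4)*(y + 2)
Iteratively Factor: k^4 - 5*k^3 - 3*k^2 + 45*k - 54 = (k - 3)*(k^3 - 2*k^2 - 9*k + 18) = (k - 3)^2*(k^2 + k - 6) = (k - 3)^2*(k + 3)*(k - 2)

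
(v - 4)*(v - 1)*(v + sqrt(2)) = v^3 - 5*v^2 + sqrt(2)*v^2 - 5*sqrt(2)*v + 4*v + 4*sqrt(2)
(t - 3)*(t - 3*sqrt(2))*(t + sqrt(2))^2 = t^4 - 3*t^3 - sqrt(2)*t^3 - 10*t^2 + 3*sqrt(2)*t^2 - 6*sqrt(2)*t + 30*t + 18*sqrt(2)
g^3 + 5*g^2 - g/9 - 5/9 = (g - 1/3)*(g + 1/3)*(g + 5)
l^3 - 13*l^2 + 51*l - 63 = (l - 7)*(l - 3)^2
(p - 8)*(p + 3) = p^2 - 5*p - 24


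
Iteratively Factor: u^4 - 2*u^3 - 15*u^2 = (u - 5)*(u^3 + 3*u^2) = (u - 5)*(u + 3)*(u^2) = u*(u - 5)*(u + 3)*(u)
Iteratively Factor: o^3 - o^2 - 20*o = (o - 5)*(o^2 + 4*o) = (o - 5)*(o + 4)*(o)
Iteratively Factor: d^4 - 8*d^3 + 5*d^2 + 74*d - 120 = (d - 4)*(d^3 - 4*d^2 - 11*d + 30) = (d - 4)*(d - 2)*(d^2 - 2*d - 15) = (d - 5)*(d - 4)*(d - 2)*(d + 3)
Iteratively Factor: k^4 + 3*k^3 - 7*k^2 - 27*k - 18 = (k + 2)*(k^3 + k^2 - 9*k - 9) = (k + 1)*(k + 2)*(k^2 - 9) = (k + 1)*(k + 2)*(k + 3)*(k - 3)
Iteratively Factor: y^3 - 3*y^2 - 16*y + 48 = (y + 4)*(y^2 - 7*y + 12) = (y - 3)*(y + 4)*(y - 4)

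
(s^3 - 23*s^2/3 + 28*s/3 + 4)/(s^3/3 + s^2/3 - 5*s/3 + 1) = (3*s^3 - 23*s^2 + 28*s + 12)/(s^3 + s^2 - 5*s + 3)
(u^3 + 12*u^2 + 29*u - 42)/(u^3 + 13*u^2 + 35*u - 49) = (u + 6)/(u + 7)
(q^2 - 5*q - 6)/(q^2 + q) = (q - 6)/q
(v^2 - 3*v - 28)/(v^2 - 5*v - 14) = (v + 4)/(v + 2)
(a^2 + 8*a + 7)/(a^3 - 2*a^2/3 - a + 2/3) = 3*(a + 7)/(3*a^2 - 5*a + 2)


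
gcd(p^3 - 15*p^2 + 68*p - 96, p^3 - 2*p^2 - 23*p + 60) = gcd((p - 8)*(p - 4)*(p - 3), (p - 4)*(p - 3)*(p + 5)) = p^2 - 7*p + 12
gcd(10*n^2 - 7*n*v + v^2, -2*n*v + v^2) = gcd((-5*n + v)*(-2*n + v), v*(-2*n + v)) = -2*n + v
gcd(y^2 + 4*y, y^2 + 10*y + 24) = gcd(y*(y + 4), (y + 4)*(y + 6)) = y + 4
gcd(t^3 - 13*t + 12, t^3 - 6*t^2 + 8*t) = 1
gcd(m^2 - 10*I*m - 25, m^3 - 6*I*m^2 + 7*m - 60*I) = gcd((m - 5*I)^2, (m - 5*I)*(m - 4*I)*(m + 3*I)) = m - 5*I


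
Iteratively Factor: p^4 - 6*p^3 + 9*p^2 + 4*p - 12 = (p - 2)*(p^3 - 4*p^2 + p + 6) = (p - 3)*(p - 2)*(p^2 - p - 2) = (p - 3)*(p - 2)*(p + 1)*(p - 2)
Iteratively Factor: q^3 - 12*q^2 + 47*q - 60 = (q - 3)*(q^2 - 9*q + 20) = (q - 5)*(q - 3)*(q - 4)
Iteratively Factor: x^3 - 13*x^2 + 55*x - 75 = (x - 5)*(x^2 - 8*x + 15) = (x - 5)*(x - 3)*(x - 5)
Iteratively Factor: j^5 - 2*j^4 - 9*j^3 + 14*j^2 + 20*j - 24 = (j + 2)*(j^4 - 4*j^3 - j^2 + 16*j - 12) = (j + 2)^2*(j^3 - 6*j^2 + 11*j - 6) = (j - 2)*(j + 2)^2*(j^2 - 4*j + 3) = (j - 3)*(j - 2)*(j + 2)^2*(j - 1)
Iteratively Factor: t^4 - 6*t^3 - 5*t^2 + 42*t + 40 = (t + 1)*(t^3 - 7*t^2 + 2*t + 40) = (t - 4)*(t + 1)*(t^2 - 3*t - 10) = (t - 5)*(t - 4)*(t + 1)*(t + 2)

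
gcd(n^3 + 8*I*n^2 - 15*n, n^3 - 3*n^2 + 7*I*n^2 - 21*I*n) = n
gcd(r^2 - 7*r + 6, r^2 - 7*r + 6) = r^2 - 7*r + 6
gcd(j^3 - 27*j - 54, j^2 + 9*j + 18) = j + 3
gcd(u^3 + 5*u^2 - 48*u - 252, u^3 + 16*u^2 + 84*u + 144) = u^2 + 12*u + 36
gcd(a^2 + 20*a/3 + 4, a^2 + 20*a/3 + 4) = a^2 + 20*a/3 + 4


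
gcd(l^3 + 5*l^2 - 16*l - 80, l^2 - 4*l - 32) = l + 4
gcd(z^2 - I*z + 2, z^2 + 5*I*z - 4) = z + I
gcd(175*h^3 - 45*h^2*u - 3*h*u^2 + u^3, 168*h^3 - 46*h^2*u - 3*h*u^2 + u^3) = 7*h + u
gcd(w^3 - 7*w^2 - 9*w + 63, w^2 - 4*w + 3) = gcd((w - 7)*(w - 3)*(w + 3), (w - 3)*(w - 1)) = w - 3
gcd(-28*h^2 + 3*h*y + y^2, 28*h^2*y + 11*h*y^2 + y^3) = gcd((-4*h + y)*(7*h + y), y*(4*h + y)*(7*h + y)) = 7*h + y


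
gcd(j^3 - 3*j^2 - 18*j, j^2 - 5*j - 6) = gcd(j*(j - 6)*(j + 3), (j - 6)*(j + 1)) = j - 6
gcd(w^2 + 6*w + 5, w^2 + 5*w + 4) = w + 1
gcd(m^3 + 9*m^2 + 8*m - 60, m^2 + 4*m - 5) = m + 5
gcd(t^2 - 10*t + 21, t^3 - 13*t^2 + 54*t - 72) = t - 3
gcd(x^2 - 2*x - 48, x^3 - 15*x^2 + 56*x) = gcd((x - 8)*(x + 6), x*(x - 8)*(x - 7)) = x - 8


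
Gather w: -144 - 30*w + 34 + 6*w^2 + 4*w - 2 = 6*w^2 - 26*w - 112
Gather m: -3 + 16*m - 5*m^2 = -5*m^2 + 16*m - 3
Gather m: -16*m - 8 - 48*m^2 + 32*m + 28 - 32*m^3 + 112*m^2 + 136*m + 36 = -32*m^3 + 64*m^2 + 152*m + 56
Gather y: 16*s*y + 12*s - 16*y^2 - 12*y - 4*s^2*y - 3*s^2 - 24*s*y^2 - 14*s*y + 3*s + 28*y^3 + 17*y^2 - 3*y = -3*s^2 + 15*s + 28*y^3 + y^2*(1 - 24*s) + y*(-4*s^2 + 2*s - 15)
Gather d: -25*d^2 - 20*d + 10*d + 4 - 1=-25*d^2 - 10*d + 3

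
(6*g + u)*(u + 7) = 6*g*u + 42*g + u^2 + 7*u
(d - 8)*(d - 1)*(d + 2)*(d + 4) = d^4 - 3*d^3 - 38*d^2 - 24*d + 64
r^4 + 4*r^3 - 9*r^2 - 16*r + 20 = (r - 2)*(r - 1)*(r + 2)*(r + 5)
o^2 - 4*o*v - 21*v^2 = (o - 7*v)*(o + 3*v)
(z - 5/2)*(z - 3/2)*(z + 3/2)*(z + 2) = z^4 - z^3/2 - 29*z^2/4 + 9*z/8 + 45/4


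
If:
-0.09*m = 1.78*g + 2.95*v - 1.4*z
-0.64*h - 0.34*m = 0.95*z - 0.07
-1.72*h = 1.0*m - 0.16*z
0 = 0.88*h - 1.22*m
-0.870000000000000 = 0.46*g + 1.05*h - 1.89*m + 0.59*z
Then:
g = -1.98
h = 0.00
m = 0.00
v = 1.23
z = 0.07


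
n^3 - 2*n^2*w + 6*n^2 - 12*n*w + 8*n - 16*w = (n + 2)*(n + 4)*(n - 2*w)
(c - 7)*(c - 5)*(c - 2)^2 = c^4 - 16*c^3 + 87*c^2 - 188*c + 140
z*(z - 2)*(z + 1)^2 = z^4 - 3*z^2 - 2*z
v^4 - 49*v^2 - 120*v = v*(v - 8)*(v + 3)*(v + 5)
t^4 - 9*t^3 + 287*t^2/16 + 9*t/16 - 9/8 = (t - 6)*(t - 3)*(t - 1/4)*(t + 1/4)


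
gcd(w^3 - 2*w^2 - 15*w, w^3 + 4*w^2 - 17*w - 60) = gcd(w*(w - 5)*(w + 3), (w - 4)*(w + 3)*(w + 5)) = w + 3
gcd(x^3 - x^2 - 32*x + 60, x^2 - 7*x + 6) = 1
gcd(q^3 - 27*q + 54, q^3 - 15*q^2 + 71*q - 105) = q - 3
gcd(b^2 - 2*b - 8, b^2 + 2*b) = b + 2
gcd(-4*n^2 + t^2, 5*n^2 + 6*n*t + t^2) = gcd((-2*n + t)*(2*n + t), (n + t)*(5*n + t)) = 1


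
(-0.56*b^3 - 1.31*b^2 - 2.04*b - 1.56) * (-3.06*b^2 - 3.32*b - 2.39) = 1.7136*b^5 + 5.8678*b^4 + 11.93*b^3 + 14.6773*b^2 + 10.0548*b + 3.7284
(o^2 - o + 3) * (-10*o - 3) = -10*o^3 + 7*o^2 - 27*o - 9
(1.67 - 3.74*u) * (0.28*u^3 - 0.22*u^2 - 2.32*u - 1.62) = -1.0472*u^4 + 1.2904*u^3 + 8.3094*u^2 + 2.1844*u - 2.7054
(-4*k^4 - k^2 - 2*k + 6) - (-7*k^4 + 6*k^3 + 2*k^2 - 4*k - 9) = 3*k^4 - 6*k^3 - 3*k^2 + 2*k + 15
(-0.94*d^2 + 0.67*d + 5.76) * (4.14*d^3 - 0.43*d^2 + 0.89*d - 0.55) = -3.8916*d^5 + 3.178*d^4 + 22.7217*d^3 - 1.3635*d^2 + 4.7579*d - 3.168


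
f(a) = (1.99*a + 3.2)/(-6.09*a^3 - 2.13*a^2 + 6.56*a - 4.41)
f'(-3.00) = -0.01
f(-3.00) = -0.02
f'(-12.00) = -0.00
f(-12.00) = -0.00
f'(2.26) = 0.12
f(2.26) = -0.11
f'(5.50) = 0.01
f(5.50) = -0.01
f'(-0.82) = -0.20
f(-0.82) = -0.20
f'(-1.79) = 0.05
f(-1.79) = -0.03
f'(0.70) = 2.16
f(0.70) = -1.56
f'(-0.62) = -0.32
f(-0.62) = -0.25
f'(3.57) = 0.02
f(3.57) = -0.04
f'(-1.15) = 0.02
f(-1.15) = -0.17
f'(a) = (1.99*a + 3.2)*(18.27*a^2 + 4.26*a - 6.56)/(-6.09*a^3 - 2.13*a^2 + 6.56*a - 4.41)^2 + 1.99/(-6.09*a^3 - 2.13*a^2 + 6.56*a - 4.41)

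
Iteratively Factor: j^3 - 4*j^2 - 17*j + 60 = (j - 5)*(j^2 + j - 12) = (j - 5)*(j + 4)*(j - 3)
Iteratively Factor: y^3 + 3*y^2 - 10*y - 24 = (y + 2)*(y^2 + y - 12) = (y + 2)*(y + 4)*(y - 3)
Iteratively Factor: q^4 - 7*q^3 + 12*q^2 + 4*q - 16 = (q + 1)*(q^3 - 8*q^2 + 20*q - 16) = (q - 2)*(q + 1)*(q^2 - 6*q + 8) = (q - 4)*(q - 2)*(q + 1)*(q - 2)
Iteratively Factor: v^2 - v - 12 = (v - 4)*(v + 3)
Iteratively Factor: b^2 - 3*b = (b - 3)*(b)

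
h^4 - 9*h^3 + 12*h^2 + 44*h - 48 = (h - 6)*(h - 4)*(h - 1)*(h + 2)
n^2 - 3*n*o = n*(n - 3*o)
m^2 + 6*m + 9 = (m + 3)^2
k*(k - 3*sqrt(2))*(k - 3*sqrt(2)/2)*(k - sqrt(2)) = k^4 - 11*sqrt(2)*k^3/2 + 18*k^2 - 9*sqrt(2)*k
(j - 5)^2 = j^2 - 10*j + 25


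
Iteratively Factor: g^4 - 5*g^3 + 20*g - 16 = (g - 2)*(g^3 - 3*g^2 - 6*g + 8) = (g - 4)*(g - 2)*(g^2 + g - 2) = (g - 4)*(g - 2)*(g - 1)*(g + 2)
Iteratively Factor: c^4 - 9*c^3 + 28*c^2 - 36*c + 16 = (c - 2)*(c^3 - 7*c^2 + 14*c - 8) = (c - 4)*(c - 2)*(c^2 - 3*c + 2) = (c - 4)*(c - 2)^2*(c - 1)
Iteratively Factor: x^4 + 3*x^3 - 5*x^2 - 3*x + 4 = (x + 1)*(x^3 + 2*x^2 - 7*x + 4) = (x - 1)*(x + 1)*(x^2 + 3*x - 4) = (x - 1)^2*(x + 1)*(x + 4)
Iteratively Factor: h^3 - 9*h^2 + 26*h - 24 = (h - 4)*(h^2 - 5*h + 6) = (h - 4)*(h - 3)*(h - 2)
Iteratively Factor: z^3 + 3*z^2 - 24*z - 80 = (z + 4)*(z^2 - z - 20) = (z - 5)*(z + 4)*(z + 4)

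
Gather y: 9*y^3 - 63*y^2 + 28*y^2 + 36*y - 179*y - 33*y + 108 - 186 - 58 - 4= 9*y^3 - 35*y^2 - 176*y - 140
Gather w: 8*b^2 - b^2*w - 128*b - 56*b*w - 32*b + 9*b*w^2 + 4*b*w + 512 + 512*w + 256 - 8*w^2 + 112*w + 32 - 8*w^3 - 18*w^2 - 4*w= 8*b^2 - 160*b - 8*w^3 + w^2*(9*b - 26) + w*(-b^2 - 52*b + 620) + 800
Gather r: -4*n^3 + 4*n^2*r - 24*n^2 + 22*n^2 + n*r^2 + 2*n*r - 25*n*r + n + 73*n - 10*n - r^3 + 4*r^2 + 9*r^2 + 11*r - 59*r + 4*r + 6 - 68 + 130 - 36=-4*n^3 - 2*n^2 + 64*n - r^3 + r^2*(n + 13) + r*(4*n^2 - 23*n - 44) + 32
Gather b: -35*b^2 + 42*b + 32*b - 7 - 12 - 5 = -35*b^2 + 74*b - 24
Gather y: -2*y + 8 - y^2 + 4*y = -y^2 + 2*y + 8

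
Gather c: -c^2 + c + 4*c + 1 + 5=-c^2 + 5*c + 6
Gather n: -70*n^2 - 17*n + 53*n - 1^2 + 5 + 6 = -70*n^2 + 36*n + 10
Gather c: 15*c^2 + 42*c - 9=15*c^2 + 42*c - 9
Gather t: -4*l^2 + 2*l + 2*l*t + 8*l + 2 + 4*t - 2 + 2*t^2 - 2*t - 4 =-4*l^2 + 10*l + 2*t^2 + t*(2*l + 2) - 4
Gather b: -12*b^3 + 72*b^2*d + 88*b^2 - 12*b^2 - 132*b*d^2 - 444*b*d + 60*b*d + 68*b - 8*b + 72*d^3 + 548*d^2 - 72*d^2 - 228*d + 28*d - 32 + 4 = -12*b^3 + b^2*(72*d + 76) + b*(-132*d^2 - 384*d + 60) + 72*d^3 + 476*d^2 - 200*d - 28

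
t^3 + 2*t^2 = t^2*(t + 2)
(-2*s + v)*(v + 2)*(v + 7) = -2*s*v^2 - 18*s*v - 28*s + v^3 + 9*v^2 + 14*v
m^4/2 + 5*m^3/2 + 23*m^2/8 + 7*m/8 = m*(m/2 + 1/4)*(m + 1)*(m + 7/2)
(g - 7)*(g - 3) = g^2 - 10*g + 21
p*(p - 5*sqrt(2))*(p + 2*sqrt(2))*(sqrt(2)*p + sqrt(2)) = sqrt(2)*p^4 - 6*p^3 + sqrt(2)*p^3 - 20*sqrt(2)*p^2 - 6*p^2 - 20*sqrt(2)*p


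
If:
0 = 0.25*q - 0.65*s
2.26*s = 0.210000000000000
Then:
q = 0.24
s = 0.09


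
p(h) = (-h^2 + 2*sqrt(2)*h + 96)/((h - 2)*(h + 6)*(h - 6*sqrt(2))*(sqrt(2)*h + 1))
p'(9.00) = -0.14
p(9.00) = 0.05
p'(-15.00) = 0.00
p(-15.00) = 0.00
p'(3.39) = 0.22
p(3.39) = -0.24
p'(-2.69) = -0.10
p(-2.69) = -0.17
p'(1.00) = 0.32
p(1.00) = 0.77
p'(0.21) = -0.44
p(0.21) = 0.81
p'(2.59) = 1.37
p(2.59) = -0.69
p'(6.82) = 0.00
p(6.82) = -0.06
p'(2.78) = 0.77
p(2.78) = -0.50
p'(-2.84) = -0.08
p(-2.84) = -0.15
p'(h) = (-2*h + 2*sqrt(2))/((h - 2)*(h + 6)*(h - 6*sqrt(2))*(sqrt(2)*h + 1)) - sqrt(2)*(-h^2 + 2*sqrt(2)*h + 96)/((h - 2)*(h + 6)*(h - 6*sqrt(2))*(sqrt(2)*h + 1)^2) - (-h^2 + 2*sqrt(2)*h + 96)/((h - 2)*(h + 6)*(h - 6*sqrt(2))^2*(sqrt(2)*h + 1)) - (-h^2 + 2*sqrt(2)*h + 96)/((h - 2)*(h + 6)^2*(h - 6*sqrt(2))*(sqrt(2)*h + 1)) - (-h^2 + 2*sqrt(2)*h + 96)/((h - 2)^2*(h + 6)*(h - 6*sqrt(2))*(sqrt(2)*h + 1)) = (2*sqrt(2)*h^5 - 23*h^4 + 4*sqrt(2)*h^4 - 340*sqrt(2)*h^3 - 32*h^3 - 1040*sqrt(2)*h^2 + 3108*h^2 + 3312*sqrt(2)*h + 8448*h - 12384 + 2304*sqrt(2))/(2*h^8 - 22*sqrt(2)*h^7 + 16*h^7 - 176*sqrt(2)*h^6 + 81*h^6 + 308*sqrt(2)*h^5 + 584*h^5 - 416*h^4 + 3168*sqrt(2)*h^4 - 8736*h^3 - 4224*sqrt(2)*h^3 - 12672*sqrt(2)*h^2 + 13392*h^2 - 6912*h + 19008*sqrt(2)*h + 10368)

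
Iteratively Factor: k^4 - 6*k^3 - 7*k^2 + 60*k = (k + 3)*(k^3 - 9*k^2 + 20*k) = k*(k + 3)*(k^2 - 9*k + 20) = k*(k - 5)*(k + 3)*(k - 4)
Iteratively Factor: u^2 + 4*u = (u + 4)*(u)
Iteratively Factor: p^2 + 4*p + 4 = (p + 2)*(p + 2)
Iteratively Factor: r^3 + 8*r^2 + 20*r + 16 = (r + 2)*(r^2 + 6*r + 8) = (r + 2)*(r + 4)*(r + 2)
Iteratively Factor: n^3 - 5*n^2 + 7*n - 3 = (n - 1)*(n^2 - 4*n + 3) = (n - 1)^2*(n - 3)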